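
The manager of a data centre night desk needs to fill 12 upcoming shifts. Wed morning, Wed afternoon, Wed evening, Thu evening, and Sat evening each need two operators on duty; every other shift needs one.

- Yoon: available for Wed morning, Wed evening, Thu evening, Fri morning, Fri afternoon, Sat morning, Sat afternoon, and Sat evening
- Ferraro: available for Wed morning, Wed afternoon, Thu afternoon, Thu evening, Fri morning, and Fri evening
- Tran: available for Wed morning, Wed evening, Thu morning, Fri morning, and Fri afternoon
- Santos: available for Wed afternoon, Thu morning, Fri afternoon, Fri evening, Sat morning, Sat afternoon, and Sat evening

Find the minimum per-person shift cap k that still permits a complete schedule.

5

With 4 operators and 17 worker-slots to fill, someone must work at least ⌈17/4⌉ = 5 shifts, so k ≥ 5.
k = 5 works: Wed morning→Ferraro+Tran, Wed afternoon→Ferraro+Santos, Wed evening→Yoon+Tran, Thu morning→Tran, Thu afternoon→Ferraro, Thu evening→Yoon+Ferraro, Fri morning→Tran, Fri afternoon→Tran, Fri evening→Ferraro, Sat morning→Yoon, Sat afternoon→Yoon, Sat evening→Yoon+Santos.
Loads: Yoon 5, Ferraro 5, Tran 5, Santos 2 — all ≤ 5.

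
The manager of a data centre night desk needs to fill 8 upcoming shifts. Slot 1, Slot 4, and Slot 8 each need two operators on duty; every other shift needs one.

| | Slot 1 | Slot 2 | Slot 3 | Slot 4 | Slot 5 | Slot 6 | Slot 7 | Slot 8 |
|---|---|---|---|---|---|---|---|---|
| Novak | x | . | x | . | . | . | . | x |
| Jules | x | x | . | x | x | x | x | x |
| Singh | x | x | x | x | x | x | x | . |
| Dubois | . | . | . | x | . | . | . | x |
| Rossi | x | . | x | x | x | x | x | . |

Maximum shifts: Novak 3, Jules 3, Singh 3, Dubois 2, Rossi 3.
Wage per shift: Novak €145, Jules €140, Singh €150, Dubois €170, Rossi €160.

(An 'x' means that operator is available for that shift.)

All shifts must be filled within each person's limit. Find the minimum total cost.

€1625

Picking the cheapest available operator for each shift independently would cost €1565, but that ignores the shift limits.
An optimal schedule: Slot 1→Novak+Rossi, Slot 2→Jules, Slot 3→Novak, Slot 4→Singh+Rossi, Slot 5→Jules, Slot 6→Singh, Slot 7→Singh, Slot 8→Jules+Novak.
Total: 145 + 160 + 140 + 145 + 150 + 160 + 140 + 150 + 150 + 140 + 145 = €1625.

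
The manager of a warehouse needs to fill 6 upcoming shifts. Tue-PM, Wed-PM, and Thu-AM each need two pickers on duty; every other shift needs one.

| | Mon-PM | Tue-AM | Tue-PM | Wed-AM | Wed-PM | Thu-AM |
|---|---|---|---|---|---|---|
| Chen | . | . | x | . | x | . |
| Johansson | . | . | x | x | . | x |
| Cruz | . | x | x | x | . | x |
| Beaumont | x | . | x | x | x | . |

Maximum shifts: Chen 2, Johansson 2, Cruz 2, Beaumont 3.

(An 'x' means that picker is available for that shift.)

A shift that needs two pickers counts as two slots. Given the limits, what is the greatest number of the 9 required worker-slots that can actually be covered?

9

Total capacity across all pickers is 2+2+2+3 = 9, and 9 slots are needed, so at most 9 can be filled.
An assignment achieving 9: Mon-PM→Beaumont, Tue-AM→Cruz, Tue-PM→Chen+Beaumont, Wed-AM→Johansson, Wed-PM→Chen+Beaumont, Thu-AM→Johansson+Cruz.
Loads: Chen 2/2, Johansson 2/2, Cruz 2/2, Beaumont 3/3.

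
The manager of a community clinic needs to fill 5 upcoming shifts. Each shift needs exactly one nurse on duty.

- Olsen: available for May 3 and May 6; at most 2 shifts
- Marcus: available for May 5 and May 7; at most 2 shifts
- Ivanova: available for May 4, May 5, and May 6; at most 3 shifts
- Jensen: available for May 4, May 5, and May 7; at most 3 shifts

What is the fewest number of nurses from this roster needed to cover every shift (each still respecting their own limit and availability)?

2

5 slots to fill and no one can take more than 3, so at least ⌈5/3⌉ = 2 nurses are needed.
Olsen and Jensen alone can cover everything: May 3→Olsen, May 4→Jensen, May 5→Jensen, May 6→Olsen, May 7→Jensen.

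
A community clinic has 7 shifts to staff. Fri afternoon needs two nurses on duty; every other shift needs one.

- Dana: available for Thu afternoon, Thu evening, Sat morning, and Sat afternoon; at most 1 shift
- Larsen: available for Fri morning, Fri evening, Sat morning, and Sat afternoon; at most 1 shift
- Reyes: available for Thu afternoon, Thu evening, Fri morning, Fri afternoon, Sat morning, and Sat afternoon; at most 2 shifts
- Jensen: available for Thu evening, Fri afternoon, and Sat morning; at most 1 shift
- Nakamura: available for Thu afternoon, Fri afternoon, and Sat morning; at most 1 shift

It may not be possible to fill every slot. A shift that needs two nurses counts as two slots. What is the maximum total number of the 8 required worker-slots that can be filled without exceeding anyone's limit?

6

Total capacity across all nurses is 1+1+2+1+1 = 6, and 8 slots are needed, so at most 6 can be filled.
An assignment achieving 6: Thu afternoon→Dana, Thu evening→Reyes, Fri morning→Reyes, Fri afternoon→Jensen+Nakamura, Fri evening→Larsen.
Loads: Dana 1/1, Larsen 1/1, Reyes 2/2, Jensen 1/1, Nakamura 1/1.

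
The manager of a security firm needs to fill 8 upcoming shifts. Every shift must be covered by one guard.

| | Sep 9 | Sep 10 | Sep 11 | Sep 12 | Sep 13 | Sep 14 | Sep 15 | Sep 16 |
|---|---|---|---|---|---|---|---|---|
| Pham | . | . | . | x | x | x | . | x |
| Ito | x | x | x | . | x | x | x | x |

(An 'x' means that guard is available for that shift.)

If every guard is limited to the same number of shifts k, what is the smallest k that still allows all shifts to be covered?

With 2 guards and 8 worker-slots to fill, someone must work at least ⌈8/2⌉ = 4 shifts, so k ≥ 4.
k = 4 works: Sep 9→Ito, Sep 10→Ito, Sep 11→Ito, Sep 12→Pham, Sep 13→Pham, Sep 14→Pham, Sep 15→Ito, Sep 16→Pham.
Loads: Pham 4, Ito 4 — all ≤ 4.

4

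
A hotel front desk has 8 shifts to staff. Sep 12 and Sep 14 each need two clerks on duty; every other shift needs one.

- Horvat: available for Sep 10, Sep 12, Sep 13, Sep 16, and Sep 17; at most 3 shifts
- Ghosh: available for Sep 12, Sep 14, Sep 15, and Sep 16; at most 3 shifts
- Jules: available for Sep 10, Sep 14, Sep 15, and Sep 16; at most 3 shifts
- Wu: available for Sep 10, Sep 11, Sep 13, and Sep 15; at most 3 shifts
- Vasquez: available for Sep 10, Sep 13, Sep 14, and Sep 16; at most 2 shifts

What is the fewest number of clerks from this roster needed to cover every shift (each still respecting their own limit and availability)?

4

10 slots to fill and no one can take more than 3, so at least ⌈10/3⌉ = 4 clerks are needed.
Horvat, Ghosh, Jules, and Wu alone can cover everything: Sep 10→Jules, Sep 11→Wu, Sep 12→Horvat+Ghosh, Sep 13→Horvat, Sep 14→Ghosh+Jules, Sep 15→Ghosh, Sep 16→Jules, Sep 17→Horvat.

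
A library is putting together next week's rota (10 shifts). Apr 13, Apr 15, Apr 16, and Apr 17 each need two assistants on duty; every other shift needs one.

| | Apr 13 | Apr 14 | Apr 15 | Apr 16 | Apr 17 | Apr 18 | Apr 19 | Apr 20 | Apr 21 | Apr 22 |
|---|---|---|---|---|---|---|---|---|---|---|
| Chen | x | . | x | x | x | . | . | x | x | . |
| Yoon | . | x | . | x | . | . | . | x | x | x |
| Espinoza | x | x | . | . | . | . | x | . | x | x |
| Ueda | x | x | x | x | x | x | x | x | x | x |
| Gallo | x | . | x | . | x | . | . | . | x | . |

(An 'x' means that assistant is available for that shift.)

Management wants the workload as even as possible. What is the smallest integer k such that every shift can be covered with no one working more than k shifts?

3

With 5 assistants and 14 worker-slots to fill, someone must work at least ⌈14/5⌉ = 3 shifts, so k ≥ 3.
k = 3 works: Apr 13→Espinoza+Gallo, Apr 14→Yoon, Apr 15→Chen+Ueda, Apr 16→Chen+Yoon, Apr 17→Chen+Ueda, Apr 18→Ueda, Apr 19→Espinoza, Apr 20→Yoon, Apr 21→Gallo, Apr 22→Espinoza.
Loads: Chen 3, Yoon 3, Espinoza 3, Ueda 3, Gallo 2 — all ≤ 3.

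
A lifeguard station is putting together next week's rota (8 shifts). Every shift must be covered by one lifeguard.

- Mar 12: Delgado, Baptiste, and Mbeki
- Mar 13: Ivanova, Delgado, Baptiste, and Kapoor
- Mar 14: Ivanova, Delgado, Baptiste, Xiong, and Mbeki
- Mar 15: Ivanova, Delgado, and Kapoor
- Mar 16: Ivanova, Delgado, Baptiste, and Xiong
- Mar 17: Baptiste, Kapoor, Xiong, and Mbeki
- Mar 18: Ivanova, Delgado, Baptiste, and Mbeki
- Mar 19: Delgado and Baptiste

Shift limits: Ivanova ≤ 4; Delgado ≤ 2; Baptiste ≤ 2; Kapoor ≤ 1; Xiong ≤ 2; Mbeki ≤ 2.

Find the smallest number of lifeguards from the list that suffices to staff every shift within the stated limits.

3

8 slots to fill and no one can take more than 4, so at least ⌈8/4⌉ = 2 lifeguards are needed.
Any 2 lifeguards together have capacity at most 4+2 = 6 < 8 slots, so 2 can never suffice.
Ivanova, Delgado, and Baptiste alone can cover everything: Mar 12→Delgado, Mar 13→Ivanova, Mar 14→Ivanova, Mar 15→Ivanova, Mar 16→Ivanova, Mar 17→Baptiste, Mar 18→Baptiste, Mar 19→Delgado.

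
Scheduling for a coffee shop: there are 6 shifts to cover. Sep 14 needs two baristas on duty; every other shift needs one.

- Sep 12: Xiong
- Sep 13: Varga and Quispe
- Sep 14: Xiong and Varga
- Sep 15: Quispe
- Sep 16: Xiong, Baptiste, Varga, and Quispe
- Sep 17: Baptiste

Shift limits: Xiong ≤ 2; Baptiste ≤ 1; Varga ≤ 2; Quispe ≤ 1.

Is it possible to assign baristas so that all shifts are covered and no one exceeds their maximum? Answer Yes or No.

Total capacity is 2+1+2+1 = 6 but 7 worker-slots are needed — infeasible.

No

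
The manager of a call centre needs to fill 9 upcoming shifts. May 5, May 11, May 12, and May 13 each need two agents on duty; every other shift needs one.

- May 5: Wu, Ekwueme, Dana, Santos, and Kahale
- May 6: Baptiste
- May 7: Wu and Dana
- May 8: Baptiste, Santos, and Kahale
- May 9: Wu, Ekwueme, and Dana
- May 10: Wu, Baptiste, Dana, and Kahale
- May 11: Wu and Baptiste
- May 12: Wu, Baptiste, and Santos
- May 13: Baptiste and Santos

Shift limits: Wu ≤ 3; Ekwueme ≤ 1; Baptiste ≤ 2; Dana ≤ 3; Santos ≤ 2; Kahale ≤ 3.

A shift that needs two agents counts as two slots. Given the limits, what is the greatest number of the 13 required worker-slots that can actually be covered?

Total capacity across all agents is 3+1+2+3+2+3 = 14, and 13 slots are needed, so at most 13 can be filled.
Shifts {May 6, May 11, May 13} need 5 slots but only Wu, Baptiste, and Santos are available for them, supplying at most 4 — so at least 1 slot must go unfilled.
An assignment achieving 12: May 5→Dana+Kahale, May 6→Baptiste, May 7→Wu, May 8→Kahale, May 9→Ekwueme, May 10→Dana, May 11→Wu+Baptiste, May 12→Wu+Santos, May 13→Santos.
Loads: Wu 3/3, Ekwueme 1/1, Baptiste 2/2, Dana 2/3, Santos 2/2, Kahale 2/3.

12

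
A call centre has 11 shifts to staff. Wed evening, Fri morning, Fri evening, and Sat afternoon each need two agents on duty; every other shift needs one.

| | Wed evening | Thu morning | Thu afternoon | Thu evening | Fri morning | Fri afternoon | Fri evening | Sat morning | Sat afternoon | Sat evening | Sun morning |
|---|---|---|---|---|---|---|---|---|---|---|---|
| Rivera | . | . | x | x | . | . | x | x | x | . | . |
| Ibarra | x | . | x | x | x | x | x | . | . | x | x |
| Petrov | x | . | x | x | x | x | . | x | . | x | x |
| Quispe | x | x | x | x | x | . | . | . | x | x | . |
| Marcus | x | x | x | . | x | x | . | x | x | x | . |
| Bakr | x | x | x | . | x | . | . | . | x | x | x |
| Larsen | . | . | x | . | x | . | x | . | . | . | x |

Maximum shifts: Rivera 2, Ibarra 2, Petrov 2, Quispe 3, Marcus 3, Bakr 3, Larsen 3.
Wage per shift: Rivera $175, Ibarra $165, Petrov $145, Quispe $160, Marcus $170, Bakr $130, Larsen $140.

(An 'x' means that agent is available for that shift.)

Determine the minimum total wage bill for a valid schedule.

Picking the cheapest available agent for each shift independently would cost $2095, but that ignores the shift limits.
An optimal schedule: Wed evening→Quispe+Ibarra, Thu morning→Bakr, Thu afternoon→Larsen, Thu evening→Quispe, Fri morning→Larsen+Marcus, Fri afternoon→Petrov, Fri evening→Larsen+Ibarra, Sat morning→Petrov, Sat afternoon→Quispe+Marcus, Sat evening→Bakr, Sun morning→Bakr.
Total: 160 + 165 + 130 + 140 + 160 + 140 + 170 + 145 + 140 + 165 + 145 + 160 + 170 + 130 + 130 = $2250.

$2250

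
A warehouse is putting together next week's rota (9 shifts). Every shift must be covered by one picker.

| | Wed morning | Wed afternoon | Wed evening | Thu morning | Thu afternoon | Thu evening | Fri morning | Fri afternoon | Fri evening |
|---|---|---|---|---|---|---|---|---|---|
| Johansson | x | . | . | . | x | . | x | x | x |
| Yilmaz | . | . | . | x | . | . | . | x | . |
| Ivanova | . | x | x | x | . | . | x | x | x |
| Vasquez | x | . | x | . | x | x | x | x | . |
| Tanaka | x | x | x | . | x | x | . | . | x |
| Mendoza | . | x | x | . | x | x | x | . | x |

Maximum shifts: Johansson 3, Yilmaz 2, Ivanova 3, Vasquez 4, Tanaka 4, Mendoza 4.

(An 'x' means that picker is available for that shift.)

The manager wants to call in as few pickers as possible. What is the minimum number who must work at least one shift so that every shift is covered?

9 slots to fill and no one can take more than 4, so at least ⌈9/4⌉ = 3 pickers are needed.
Johansson, Yilmaz, and Tanaka alone can cover everything: Wed morning→Johansson, Wed afternoon→Tanaka, Wed evening→Tanaka, Thu morning→Yilmaz, Thu afternoon→Johansson, Thu evening→Tanaka, Fri morning→Johansson, Fri afternoon→Yilmaz, Fri evening→Tanaka.

3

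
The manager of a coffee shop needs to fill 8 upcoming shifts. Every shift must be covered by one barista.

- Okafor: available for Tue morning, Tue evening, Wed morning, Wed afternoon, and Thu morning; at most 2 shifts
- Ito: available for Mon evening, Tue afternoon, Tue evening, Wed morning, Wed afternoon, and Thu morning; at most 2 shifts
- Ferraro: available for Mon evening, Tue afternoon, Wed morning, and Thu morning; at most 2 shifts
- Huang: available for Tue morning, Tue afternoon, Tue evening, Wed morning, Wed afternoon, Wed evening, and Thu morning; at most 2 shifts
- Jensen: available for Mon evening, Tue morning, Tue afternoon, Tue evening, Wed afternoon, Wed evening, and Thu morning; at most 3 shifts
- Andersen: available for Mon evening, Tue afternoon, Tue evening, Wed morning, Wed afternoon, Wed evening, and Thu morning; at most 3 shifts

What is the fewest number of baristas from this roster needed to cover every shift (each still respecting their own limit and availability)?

8 slots to fill and no one can take more than 3, so at least ⌈8/3⌉ = 3 baristas are needed.
Okafor, Jensen, and Andersen alone can cover everything: Mon evening→Jensen, Tue morning→Okafor, Tue afternoon→Jensen, Tue evening→Andersen, Wed morning→Okafor, Wed afternoon→Andersen, Wed evening→Jensen, Thu morning→Andersen.

3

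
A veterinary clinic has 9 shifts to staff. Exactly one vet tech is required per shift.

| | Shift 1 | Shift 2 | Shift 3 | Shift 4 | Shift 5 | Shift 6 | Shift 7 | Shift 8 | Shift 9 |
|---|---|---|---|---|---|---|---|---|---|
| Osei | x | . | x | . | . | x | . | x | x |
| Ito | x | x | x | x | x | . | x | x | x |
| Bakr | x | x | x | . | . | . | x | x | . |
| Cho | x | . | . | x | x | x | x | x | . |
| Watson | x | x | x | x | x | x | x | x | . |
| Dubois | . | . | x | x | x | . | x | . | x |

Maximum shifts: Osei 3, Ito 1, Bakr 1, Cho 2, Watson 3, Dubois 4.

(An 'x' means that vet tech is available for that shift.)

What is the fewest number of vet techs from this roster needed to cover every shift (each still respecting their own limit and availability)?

9 slots to fill and no one can take more than 4, so at least ⌈9/4⌉ = 3 vet techs are needed.
Osei, Watson, and Dubois alone can cover everything: Shift 1→Osei, Shift 2→Watson, Shift 3→Dubois, Shift 4→Watson, Shift 5→Watson, Shift 6→Osei, Shift 7→Dubois, Shift 8→Osei, Shift 9→Dubois.

3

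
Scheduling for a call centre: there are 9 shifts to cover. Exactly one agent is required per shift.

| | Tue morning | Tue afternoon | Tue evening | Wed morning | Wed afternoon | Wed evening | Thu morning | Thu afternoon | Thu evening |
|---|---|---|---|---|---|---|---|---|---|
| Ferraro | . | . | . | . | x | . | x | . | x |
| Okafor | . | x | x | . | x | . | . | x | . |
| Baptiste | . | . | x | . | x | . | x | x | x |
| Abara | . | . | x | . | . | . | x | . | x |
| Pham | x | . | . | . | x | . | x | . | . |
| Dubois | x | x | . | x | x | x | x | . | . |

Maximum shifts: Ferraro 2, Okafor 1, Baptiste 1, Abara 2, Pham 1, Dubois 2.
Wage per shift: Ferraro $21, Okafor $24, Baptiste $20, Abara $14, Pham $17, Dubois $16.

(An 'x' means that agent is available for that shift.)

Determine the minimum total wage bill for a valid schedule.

$163

Wed morning can only be covered by Dubois, so that assignment is forced.
Wed evening can only be covered by Dubois, so that assignment is forced.
Picking the cheapest available agent for each shift independently would cost $142, but that ignores the shift limits.
An optimal schedule: Tue morning→Pham, Tue afternoon→Okafor, Tue evening→Abara, Wed morning→Dubois, Wed afternoon→Ferraro, Wed evening→Dubois, Thu morning→Abara, Thu afternoon→Baptiste, Thu evening→Ferraro.
Total: 17 + 24 + 14 + 16 + 21 + 16 + 14 + 20 + 21 = $163.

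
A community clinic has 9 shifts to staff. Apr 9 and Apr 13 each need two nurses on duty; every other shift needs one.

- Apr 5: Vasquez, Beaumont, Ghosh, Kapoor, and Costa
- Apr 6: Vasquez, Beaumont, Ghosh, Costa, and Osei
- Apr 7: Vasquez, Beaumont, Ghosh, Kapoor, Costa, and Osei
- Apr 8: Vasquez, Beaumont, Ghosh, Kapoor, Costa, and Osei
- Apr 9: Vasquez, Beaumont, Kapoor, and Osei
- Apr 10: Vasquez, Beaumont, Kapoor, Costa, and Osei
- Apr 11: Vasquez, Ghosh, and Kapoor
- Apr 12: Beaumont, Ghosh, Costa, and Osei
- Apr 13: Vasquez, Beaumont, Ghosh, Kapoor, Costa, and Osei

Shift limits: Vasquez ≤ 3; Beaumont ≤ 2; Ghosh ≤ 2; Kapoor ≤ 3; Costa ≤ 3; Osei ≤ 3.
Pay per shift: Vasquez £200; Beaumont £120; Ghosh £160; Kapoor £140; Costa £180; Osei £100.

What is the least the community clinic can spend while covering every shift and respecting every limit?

£1460

Picking the cheapest available nurse for each shift independently would cost £1200, but that ignores the shift limits.
An optimal schedule: Apr 5→Beaumont, Apr 6→Osei, Apr 7→Kapoor, Apr 8→Ghosh, Apr 9→Beaumont+Kapoor, Apr 10→Osei, Apr 11→Kapoor, Apr 12→Osei, Apr 13→Ghosh+Costa.
Total: 120 + 100 + 140 + 160 + 120 + 140 + 100 + 140 + 100 + 160 + 180 = £1460.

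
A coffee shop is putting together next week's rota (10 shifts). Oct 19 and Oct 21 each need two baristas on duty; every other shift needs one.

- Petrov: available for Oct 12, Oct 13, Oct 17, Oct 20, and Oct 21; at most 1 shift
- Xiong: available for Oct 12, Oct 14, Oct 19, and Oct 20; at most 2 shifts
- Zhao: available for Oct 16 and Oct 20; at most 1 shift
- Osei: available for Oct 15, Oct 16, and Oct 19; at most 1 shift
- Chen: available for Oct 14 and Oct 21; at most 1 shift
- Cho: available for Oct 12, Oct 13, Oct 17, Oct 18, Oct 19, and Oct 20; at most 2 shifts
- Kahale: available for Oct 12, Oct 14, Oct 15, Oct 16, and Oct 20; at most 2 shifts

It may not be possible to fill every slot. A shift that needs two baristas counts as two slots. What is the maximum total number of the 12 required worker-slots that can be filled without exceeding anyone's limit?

Total capacity across all baristas is 1+2+1+1+1+2+2 = 10, and 12 slots are needed, so at most 10 can be filled.
An assignment achieving 10: Oct 12→Kahale, Oct 13→Petrov, Oct 14→Xiong, Oct 15→Osei, Oct 16→Zhao, Oct 17→Cho, Oct 18→Cho, Oct 19→Xiong, Oct 20→Kahale, Oct 21→Chen.
Loads: Petrov 1/1, Xiong 2/2, Zhao 1/1, Osei 1/1, Chen 1/1, Cho 2/2, Kahale 2/2.

10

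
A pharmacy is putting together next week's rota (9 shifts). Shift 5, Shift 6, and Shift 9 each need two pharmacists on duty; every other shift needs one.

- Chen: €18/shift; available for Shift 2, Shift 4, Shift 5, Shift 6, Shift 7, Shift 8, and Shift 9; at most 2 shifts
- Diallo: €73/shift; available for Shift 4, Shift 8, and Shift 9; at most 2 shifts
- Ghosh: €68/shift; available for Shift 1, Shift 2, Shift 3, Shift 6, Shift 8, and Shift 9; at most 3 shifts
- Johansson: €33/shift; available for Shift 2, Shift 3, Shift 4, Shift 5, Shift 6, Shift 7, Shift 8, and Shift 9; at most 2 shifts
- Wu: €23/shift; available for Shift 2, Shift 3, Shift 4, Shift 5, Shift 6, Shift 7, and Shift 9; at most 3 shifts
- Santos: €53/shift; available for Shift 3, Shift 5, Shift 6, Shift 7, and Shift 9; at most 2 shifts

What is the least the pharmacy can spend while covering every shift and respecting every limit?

Shift 1 can only be covered by Ghosh, so that assignment is forced.
Picking the cheapest available pharmacist for each shift independently would cost €286, but that ignores the shift limits.
An optimal schedule: Shift 1→Ghosh, Shift 2→Chen, Shift 3→Wu, Shift 4→Chen, Shift 5→Wu+Johansson, Shift 6→Santos+Ghosh, Shift 7→Wu, Shift 8→Johansson, Shift 9→Santos+Ghosh.
Total: 68 + 18 + 23 + 18 + 23 + 33 + 53 + 68 + 23 + 33 + 53 + 68 = €481.

€481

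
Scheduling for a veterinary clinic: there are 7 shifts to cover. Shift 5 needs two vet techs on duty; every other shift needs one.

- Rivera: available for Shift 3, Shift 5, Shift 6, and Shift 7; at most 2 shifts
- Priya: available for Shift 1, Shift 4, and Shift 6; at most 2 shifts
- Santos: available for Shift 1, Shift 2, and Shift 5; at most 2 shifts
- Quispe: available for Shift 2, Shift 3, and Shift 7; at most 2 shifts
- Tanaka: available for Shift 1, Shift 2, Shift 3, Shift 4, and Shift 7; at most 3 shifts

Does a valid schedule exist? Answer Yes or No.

Shift 5 can only be covered by Rivera and Santos, so that assignment is forced.
One valid schedule: Shift 1→Priya, Shift 2→Santos, Shift 3→Quispe, Shift 4→Priya, Shift 5→Rivera+Santos, Shift 6→Rivera, Shift 7→Quispe.
Loads: Rivera 2/2, Priya 2/2, Santos 2/2, Quispe 2/2, Tanaka 0/3 — all within limits.

Yes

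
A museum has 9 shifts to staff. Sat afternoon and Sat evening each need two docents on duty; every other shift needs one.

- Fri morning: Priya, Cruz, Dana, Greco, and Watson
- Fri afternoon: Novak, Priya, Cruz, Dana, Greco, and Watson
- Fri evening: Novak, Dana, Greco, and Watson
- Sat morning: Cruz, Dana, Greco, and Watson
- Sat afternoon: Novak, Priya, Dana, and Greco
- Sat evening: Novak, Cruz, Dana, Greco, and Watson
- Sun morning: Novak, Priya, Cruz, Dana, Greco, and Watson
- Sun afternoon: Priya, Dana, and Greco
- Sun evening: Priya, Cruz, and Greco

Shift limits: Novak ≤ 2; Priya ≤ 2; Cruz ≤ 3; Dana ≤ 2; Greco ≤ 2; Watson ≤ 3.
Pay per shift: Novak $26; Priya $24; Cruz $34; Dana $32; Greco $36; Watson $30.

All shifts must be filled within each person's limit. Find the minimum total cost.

$322

Picking the cheapest available docent for each shift independently would cost $282, but that ignores the shift limits.
An optimal schedule: Fri morning→Watson, Fri afternoon→Watson, Fri evening→Novak, Sat morning→Watson, Sat afternoon→Novak+Dana, Sat evening→Dana+Cruz, Sun morning→Cruz, Sun afternoon→Priya, Sun evening→Priya.
Total: 30 + 30 + 26 + 30 + 26 + 32 + 32 + 34 + 34 + 24 + 24 = $322.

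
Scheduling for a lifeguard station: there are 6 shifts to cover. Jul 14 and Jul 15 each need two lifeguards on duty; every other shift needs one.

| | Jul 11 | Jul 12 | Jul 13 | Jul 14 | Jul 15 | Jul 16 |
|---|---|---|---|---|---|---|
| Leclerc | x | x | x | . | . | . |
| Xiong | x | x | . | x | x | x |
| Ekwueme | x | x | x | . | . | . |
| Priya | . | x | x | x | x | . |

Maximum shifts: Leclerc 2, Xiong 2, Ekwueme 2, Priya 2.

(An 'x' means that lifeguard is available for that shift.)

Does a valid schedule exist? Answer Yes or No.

Total capacity is 8 and 8 slots are needed, so capacity alone doesn't rule it out.
Shifts {Jul 14, Jul 15, Jul 16} need 5 worker-slots in total, but the lifeguards available for any of those shifts (Xiong and Priya) can supply at most 4 among them. So no valid schedule exists.

No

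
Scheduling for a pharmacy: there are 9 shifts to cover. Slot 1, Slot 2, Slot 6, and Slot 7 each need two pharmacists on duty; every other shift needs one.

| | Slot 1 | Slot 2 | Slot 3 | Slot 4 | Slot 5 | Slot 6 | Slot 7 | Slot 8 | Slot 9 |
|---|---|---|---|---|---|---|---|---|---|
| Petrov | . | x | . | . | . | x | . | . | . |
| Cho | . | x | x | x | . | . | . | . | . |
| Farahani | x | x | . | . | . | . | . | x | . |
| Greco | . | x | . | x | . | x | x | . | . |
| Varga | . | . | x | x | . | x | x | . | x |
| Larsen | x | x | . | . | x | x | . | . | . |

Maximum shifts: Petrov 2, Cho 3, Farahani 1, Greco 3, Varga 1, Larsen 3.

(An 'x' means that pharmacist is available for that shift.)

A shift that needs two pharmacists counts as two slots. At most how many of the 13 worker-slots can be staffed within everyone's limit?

11

Total capacity across all pharmacists is 2+3+1+3+1+3 = 13, and 13 slots are needed, so at most 13 can be filled.
Shifts {Slot 1, Slot 8} need 3 slots but only Farahani and Larsen are available for them, supplying at most 2 — so at least 1 slot must go unfilled.
An assignment achieving 11: Slot 1→Larsen, Slot 2→Petrov+Cho, Slot 3→Cho, Slot 4→Cho, Slot 5→Larsen, Slot 6→Petrov+Greco, Slot 7→Greco, Slot 8→Farahani, Slot 9→Varga.
Loads: Petrov 2/2, Cho 3/3, Farahani 1/1, Greco 2/3, Varga 1/1, Larsen 2/3.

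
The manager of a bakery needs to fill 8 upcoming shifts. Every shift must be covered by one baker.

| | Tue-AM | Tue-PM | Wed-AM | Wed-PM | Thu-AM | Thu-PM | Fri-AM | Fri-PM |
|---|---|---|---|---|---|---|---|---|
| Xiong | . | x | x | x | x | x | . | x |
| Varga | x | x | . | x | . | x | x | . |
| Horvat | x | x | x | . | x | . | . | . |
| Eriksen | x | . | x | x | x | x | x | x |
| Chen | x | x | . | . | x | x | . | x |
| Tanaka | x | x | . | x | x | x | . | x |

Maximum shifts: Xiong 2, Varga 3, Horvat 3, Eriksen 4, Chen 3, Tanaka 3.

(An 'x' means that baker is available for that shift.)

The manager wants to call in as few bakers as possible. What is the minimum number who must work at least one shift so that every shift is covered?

3

8 slots to fill and no one can take more than 4, so at least ⌈8/4⌉ = 2 bakers are needed.
Any 2 bakers together have capacity at most 4+3 = 7 < 8 slots, so 2 can never suffice.
Xiong, Varga, and Horvat alone can cover everything: Tue-AM→Varga, Tue-PM→Horvat, Wed-AM→Horvat, Wed-PM→Xiong, Thu-AM→Horvat, Thu-PM→Varga, Fri-AM→Varga, Fri-PM→Xiong.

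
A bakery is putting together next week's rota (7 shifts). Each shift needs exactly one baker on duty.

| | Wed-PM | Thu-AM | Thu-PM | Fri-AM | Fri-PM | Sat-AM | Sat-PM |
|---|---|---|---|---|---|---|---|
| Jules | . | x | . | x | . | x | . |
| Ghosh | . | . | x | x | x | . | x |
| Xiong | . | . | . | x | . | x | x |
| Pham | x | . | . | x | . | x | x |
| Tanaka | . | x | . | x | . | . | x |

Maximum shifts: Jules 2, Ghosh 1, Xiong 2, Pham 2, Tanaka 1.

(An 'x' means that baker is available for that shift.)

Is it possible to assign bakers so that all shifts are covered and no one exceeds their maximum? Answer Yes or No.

No

Total capacity is 8 and 7 slots are needed, so capacity alone doesn't rule it out.
Shifts {Thu-PM, Fri-PM} need 2 worker-slots in total, but the bakers available for any of those shifts (Ghosh) can supply at most 1 among them. So no valid schedule exists.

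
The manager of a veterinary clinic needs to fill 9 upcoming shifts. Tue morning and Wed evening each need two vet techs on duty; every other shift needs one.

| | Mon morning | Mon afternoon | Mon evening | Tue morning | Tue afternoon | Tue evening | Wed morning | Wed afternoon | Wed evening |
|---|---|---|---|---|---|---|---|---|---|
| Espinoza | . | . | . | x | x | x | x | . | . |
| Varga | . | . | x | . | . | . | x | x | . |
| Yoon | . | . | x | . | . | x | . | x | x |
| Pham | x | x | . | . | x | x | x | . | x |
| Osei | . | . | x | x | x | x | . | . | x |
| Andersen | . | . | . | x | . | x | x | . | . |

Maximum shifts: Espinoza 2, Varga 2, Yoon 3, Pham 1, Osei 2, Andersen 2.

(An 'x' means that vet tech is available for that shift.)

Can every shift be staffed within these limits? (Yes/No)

No

Total capacity is 12 and 11 slots are needed, so capacity alone doesn't rule it out.
Shifts {Mon morning, Mon afternoon} need 2 worker-slots in total, but the vet techs available for any of those shifts (Pham) can supply at most 1 among them. So no valid schedule exists.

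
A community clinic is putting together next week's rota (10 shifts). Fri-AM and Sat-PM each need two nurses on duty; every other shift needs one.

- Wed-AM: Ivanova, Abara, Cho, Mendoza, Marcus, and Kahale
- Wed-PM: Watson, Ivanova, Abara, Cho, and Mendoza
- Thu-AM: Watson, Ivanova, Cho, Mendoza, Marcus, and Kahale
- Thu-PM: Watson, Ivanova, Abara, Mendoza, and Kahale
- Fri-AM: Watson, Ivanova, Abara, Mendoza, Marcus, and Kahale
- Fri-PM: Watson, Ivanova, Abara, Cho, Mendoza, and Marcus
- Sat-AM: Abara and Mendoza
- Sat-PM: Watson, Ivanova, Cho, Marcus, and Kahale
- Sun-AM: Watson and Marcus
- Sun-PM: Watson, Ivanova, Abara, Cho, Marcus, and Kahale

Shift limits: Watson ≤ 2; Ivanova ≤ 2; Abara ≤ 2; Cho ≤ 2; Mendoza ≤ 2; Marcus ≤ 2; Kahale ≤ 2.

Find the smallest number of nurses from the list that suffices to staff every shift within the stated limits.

6

12 slots to fill and no one can take more than 2, so at least ⌈12/2⌉ = 6 nurses are needed.
Watson, Ivanova, Abara, Cho, Mendoza, and Marcus alone can cover everything: Wed-AM→Ivanova, Wed-PM→Ivanova, Thu-AM→Cho, Thu-PM→Watson, Fri-AM→Mendoza+Marcus, Fri-PM→Mendoza, Sat-AM→Abara, Sat-PM→Cho+Marcus, Sun-AM→Watson, Sun-PM→Abara.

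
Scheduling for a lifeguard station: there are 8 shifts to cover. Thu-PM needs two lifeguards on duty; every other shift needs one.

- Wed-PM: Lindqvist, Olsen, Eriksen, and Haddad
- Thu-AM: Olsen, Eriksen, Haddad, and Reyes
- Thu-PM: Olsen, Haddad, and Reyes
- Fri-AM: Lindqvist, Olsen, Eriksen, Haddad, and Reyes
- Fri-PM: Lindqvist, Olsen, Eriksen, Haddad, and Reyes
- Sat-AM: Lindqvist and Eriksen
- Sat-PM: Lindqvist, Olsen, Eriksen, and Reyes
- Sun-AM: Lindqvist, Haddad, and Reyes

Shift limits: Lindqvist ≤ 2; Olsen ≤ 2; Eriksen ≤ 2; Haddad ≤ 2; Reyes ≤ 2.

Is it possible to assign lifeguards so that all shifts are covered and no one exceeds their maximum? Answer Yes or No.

One valid schedule: Wed-PM→Olsen, Thu-AM→Eriksen, Thu-PM→Olsen+Haddad, Fri-AM→Haddad, Fri-PM→Reyes, Sat-AM→Lindqvist, Sat-PM→Eriksen, Sun-AM→Lindqvist.
Loads: Lindqvist 2/2, Olsen 2/2, Eriksen 2/2, Haddad 2/2, Reyes 1/2 — all within limits.

Yes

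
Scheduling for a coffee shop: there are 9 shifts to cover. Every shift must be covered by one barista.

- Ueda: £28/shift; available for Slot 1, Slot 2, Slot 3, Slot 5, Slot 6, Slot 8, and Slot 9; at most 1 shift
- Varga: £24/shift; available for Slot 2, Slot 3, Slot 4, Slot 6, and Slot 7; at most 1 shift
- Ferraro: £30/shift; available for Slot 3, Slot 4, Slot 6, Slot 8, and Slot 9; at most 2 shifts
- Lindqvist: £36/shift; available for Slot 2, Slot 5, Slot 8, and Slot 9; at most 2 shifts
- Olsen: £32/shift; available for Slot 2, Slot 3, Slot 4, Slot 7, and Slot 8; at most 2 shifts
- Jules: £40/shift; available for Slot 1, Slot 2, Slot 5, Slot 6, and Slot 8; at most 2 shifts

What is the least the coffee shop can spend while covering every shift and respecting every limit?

Picking the cheapest available barista for each shift independently would cost £232, but that ignores the shift limits.
An optimal schedule: Slot 1→Ueda, Slot 2→Lindqvist, Slot 3→Olsen, Slot 4→Ferraro, Slot 5→Lindqvist, Slot 6→Jules, Slot 7→Varga, Slot 8→Olsen, Slot 9→Ferraro.
Total: 28 + 36 + 32 + 30 + 36 + 40 + 24 + 32 + 30 = £288.

£288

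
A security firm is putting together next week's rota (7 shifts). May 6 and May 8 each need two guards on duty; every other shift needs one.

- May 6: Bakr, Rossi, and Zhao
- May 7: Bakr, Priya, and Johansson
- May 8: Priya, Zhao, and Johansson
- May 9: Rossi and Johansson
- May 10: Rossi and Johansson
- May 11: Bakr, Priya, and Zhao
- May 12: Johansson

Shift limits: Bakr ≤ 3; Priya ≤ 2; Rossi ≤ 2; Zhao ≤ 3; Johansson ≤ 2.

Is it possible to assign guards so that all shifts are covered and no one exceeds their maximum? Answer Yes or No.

Yes

May 12 can only be covered by Johansson, so that assignment is forced.
One valid schedule: May 6→Bakr+Zhao, May 7→Bakr, May 8→Priya+Zhao, May 9→Rossi, May 10→Rossi, May 11→Bakr, May 12→Johansson.
Loads: Bakr 3/3, Priya 1/2, Rossi 2/2, Zhao 2/3, Johansson 1/2 — all within limits.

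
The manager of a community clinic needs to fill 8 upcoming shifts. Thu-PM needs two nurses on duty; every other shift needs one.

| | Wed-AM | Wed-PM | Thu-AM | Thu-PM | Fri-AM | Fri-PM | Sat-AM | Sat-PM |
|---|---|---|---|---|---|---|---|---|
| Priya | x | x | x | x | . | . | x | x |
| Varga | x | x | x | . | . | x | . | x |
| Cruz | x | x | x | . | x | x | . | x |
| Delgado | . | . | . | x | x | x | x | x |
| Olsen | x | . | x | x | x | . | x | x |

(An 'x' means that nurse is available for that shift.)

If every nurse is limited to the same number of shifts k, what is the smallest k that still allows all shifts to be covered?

With 5 nurses and 9 worker-slots to fill, someone must work at least ⌈9/5⌉ = 2 shifts, so k ≥ 2.
k = 2 works: Wed-AM→Varga, Wed-PM→Priya, Thu-AM→Cruz, Thu-PM→Priya+Delgado, Fri-AM→Cruz, Fri-PM→Varga, Sat-AM→Delgado, Sat-PM→Olsen.
Loads: Priya 2, Varga 2, Cruz 2, Delgado 2, Olsen 1 — all ≤ 2.

2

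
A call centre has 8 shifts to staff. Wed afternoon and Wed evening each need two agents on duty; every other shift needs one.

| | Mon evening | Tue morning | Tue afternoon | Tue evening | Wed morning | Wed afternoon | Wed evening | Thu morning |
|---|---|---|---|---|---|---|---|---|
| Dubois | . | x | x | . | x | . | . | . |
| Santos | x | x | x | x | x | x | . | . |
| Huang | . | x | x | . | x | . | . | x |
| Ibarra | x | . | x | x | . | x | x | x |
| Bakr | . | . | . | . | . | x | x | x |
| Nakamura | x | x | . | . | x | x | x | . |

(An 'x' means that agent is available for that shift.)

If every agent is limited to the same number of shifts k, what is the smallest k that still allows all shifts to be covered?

2

With 6 agents and 10 worker-slots to fill, someone must work at least ⌈10/6⌉ = 2 shifts, so k ≥ 2.
k = 2 works: Mon evening→Santos, Tue morning→Dubois, Tue afternoon→Dubois, Tue evening→Santos, Wed morning→Huang, Wed afternoon→Ibarra+Bakr, Wed evening→Ibarra+Bakr, Thu morning→Huang.
Loads: Dubois 2, Santos 2, Huang 2, Ibarra 2, Bakr 2, Nakamura 0 — all ≤ 2.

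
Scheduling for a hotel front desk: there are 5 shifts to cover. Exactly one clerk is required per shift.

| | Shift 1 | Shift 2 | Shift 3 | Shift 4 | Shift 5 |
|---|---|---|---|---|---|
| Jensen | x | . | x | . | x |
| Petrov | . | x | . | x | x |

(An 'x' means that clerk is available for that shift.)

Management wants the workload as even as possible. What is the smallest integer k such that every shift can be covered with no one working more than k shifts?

With 2 clerks and 5 worker-slots to fill, someone must work at least ⌈5/2⌉ = 3 shifts, so k ≥ 3.
k = 3 works: Shift 1→Jensen, Shift 2→Petrov, Shift 3→Jensen, Shift 4→Petrov, Shift 5→Jensen.
Loads: Jensen 3, Petrov 2 — all ≤ 3.

3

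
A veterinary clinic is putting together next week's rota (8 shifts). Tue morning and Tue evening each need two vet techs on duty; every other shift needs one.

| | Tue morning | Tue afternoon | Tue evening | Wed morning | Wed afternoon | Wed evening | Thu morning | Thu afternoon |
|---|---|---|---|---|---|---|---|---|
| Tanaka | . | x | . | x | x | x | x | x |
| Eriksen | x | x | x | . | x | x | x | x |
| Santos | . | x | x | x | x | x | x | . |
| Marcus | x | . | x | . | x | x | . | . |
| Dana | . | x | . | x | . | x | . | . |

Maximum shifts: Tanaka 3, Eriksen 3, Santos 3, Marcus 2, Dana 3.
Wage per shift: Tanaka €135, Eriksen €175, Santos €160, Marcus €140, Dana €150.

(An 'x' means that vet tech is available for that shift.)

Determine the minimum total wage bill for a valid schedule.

€1470

Tue morning can only be covered by Eriksen and Marcus, so that assignment is forced.
Picking the cheapest available vet tech for each shift independently would cost €1425, but that ignores the shift limits.
An optimal schedule: Tue morning→Marcus+Eriksen, Tue afternoon→Dana, Tue evening→Marcus+Santos, Wed morning→Dana, Wed afternoon→Tanaka, Wed evening→Dana, Thu morning→Tanaka, Thu afternoon→Tanaka.
Total: 140 + 175 + 150 + 140 + 160 + 150 + 135 + 150 + 135 + 135 = €1470.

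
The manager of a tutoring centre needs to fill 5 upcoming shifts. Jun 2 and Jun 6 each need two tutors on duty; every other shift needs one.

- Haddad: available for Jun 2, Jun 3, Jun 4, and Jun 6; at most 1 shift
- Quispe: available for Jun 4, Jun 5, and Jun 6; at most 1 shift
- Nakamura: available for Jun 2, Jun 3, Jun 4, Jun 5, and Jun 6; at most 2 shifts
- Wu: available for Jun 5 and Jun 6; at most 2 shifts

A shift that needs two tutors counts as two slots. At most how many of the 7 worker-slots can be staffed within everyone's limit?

Total capacity across all tutors is 1+1+2+2 = 6, and 7 slots are needed, so at most 6 can be filled.
An assignment achieving 6: Jun 2→Haddad+Nakamura, Jun 3→Nakamura, Jun 4→Quispe, Jun 5→Wu, Jun 6→Wu.
Loads: Haddad 1/1, Quispe 1/1, Nakamura 2/2, Wu 2/2.

6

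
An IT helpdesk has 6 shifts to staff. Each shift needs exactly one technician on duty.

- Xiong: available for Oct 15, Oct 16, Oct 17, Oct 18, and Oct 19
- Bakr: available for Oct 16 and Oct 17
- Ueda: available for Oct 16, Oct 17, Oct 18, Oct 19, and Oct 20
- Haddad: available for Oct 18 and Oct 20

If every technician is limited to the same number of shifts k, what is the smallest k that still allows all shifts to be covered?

With 4 technicians and 6 worker-slots to fill, someone must work at least ⌈6/4⌉ = 2 shifts, so k ≥ 2.
k = 2 works: Oct 15→Xiong, Oct 16→Bakr, Oct 17→Bakr, Oct 18→Ueda, Oct 19→Xiong, Oct 20→Ueda.
Loads: Xiong 2, Bakr 2, Ueda 2, Haddad 0 — all ≤ 2.

2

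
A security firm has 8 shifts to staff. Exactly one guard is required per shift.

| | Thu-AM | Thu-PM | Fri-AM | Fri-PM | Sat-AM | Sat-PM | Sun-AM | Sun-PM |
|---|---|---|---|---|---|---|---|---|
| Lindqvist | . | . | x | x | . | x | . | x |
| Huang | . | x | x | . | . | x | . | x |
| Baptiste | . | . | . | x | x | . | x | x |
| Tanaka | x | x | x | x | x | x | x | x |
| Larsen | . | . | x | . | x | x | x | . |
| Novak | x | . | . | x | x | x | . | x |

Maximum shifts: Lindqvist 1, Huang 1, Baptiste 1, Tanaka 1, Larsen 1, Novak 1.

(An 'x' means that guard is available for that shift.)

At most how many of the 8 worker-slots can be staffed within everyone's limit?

Total capacity across all guards is 1+1+1+1+1+1 = 6, and 8 slots are needed, so at most 6 can be filled.
An assignment achieving 6: Thu-AM→Tanaka, Thu-PM→Huang, Fri-AM→Lindqvist, Fri-PM→Novak, Sat-AM→Larsen, Sun-AM→Baptiste.
Loads: Lindqvist 1/1, Huang 1/1, Baptiste 1/1, Tanaka 1/1, Larsen 1/1, Novak 1/1.

6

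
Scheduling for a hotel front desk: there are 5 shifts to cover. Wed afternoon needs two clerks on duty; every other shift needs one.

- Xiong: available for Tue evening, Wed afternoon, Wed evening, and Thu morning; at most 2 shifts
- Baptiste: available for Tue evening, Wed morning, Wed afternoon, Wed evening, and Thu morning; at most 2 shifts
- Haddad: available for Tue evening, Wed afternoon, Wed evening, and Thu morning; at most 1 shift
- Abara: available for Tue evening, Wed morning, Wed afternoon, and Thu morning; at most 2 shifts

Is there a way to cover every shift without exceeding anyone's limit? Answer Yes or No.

Yes

One valid schedule: Tue evening→Xiong, Wed morning→Baptiste, Wed afternoon→Haddad+Abara, Wed evening→Xiong, Thu morning→Baptiste.
Loads: Xiong 2/2, Baptiste 2/2, Haddad 1/1, Abara 1/2 — all within limits.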